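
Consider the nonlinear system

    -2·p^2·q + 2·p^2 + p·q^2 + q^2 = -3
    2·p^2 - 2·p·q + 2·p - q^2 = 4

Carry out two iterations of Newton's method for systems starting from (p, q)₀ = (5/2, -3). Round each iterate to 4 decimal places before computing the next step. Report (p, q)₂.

(0.9025, -1.0209)

At (5/2, -3): F = (84.5000, 19.5000).
Jacobian J = [[-4·p·q + 4·p + q^2, -2·p^2 + 2·p·q + 2·q], [4·p - 2·q + 2, -2·p - 2·q]].
At the point, J = [[49.0000, -33.5000], [18.0000, 1.0000]] (det J = 652.0000).
Solving J·Δ = −F gives Δ = (-1.1315, 0.8673).
Then the next iterate is (p, q)₁ = (1.3685, -2.1327).
Round to (1.3685, -2.1327) and repeat: F = (25.506700, 3.771375), J = [[21.696809, -13.848184], [11.7394, 1.5284]].
Δ = (-0.4660, 1.1118), so (p, q)₂ = (0.9025, -1.0209).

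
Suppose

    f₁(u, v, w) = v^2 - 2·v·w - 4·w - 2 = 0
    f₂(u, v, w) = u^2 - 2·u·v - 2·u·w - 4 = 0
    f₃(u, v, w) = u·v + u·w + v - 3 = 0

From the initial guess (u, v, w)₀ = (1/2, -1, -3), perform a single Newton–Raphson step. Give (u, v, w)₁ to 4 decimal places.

(2.3929, 3.9286, 9.3571)

At (1/2, -1, -3): F = (5.0000, 0.2500, -6.0000).
Jacobian J = [[0, 2·v - 2·w, -2·v - 4], [2·u - 2·v - 2·w, -2·u, -2·u], [v + w, u + 1, u]].
At the point, J = [[0.0000, 4.0000, -2.0000], [9.0000, -1.0000, -1.0000], [-4.0000, 1.5000, 0.5000]] (det J = -21.0000).
Solving J·Δ = −F gives Δ = (1.8929, 4.9286, 12.3571).
Then the next iterate is (u, v, w)₁ = (2.3929, 3.9286, 9.3571).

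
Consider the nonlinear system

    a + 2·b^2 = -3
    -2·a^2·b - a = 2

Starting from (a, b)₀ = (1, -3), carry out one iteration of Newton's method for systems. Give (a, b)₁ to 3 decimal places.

At (1, -3): F = (22.000, 3.000).
Jacobian J = [[1, 4·b], [-4·a·b - 1, -2·a^2]].
At the point, J = [[1.000, -12.000], [11.000, -2.000]] (det J = 130.000).
Solving J·Δ = −F gives Δ = (0.062, 1.838).
Then the next iterate is (a, b)₁ = (1.062, -1.162).

(1.062, -1.162)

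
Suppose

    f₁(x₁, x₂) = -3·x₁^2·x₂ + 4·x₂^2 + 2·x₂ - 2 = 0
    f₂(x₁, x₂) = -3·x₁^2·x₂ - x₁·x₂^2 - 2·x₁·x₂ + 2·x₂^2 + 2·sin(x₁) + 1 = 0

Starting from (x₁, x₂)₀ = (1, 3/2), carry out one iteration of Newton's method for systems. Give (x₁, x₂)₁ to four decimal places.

At (1, 3/2): F = (5.5000, -2.567058).
Jacobian J = [[-6·x₁·x₂, -3·x₁^2 + 8·x₂ + 2], [-6·x₁·x₂ - x₂^2 - 2·x₂ + 2·cos(x₁), -3·x₁^2 - 2·x₁·x₂ - 2·x₁ + 4·x₂]].
At the point, J = [[-9.0000, 11.0000], [-13.169395, -2.0000]] (det J = 162.863349).
Solving J·Δ = −F gives Δ = (-0.1058, -0.5866).
Then the next iterate is (x₁, x₂)₁ = (0.8942, 0.9134).

(0.8942, 0.9134)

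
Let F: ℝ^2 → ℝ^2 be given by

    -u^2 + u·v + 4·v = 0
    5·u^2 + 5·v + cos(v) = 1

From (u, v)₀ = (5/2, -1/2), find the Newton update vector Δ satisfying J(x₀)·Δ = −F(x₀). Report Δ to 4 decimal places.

(-1.2362, 0.4155)

At (5/2, -1/2): F = (-9.5000, 28.627583).
Jacobian J = [[-2·u + v, u + 4], [10·u, -sin(v) + 5]].
At the point, J = [[-5.5000, 6.5000], [25.0000, 5.479426]] (det J = -192.636840).
Solving J·Δ = −F gives Δ = (-1.2362, 0.4155).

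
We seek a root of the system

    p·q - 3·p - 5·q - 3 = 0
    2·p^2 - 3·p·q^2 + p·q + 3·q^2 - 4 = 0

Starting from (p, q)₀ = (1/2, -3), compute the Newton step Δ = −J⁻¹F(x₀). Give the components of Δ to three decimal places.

(-0.510, 2.680)

At (1/2, -3): F = (9.000, 8.500).
Jacobian J = [[q - 3, p - 5], [4·p - 3·q^2 + q, -6·p·q + p + 6·q]].
At the point, J = [[-6.000, -4.500], [-28.000, -8.500]] (det J = -75.000).
Solving J·Δ = −F gives Δ = (-0.510, 2.680).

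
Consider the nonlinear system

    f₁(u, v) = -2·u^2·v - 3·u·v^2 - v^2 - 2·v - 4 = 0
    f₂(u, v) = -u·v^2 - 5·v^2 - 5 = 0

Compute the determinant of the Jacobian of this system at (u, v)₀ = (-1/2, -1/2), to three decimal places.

J = [[-4·u·v - 3·v^2, -2·u^2 - 6·u·v - 2·v - 2], [-v^2, -2·u·v - 10·v]].
At the point, J = [[-1.750, -3.000], [-0.250, 4.500]].
det J = -8.625.

-8.625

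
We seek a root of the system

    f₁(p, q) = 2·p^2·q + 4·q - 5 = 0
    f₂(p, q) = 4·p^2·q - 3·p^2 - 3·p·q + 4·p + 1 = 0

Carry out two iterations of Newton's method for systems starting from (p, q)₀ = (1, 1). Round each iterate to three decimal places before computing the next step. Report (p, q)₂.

(0.253, 1.382)

At (1, 1): F = (1.000, 3.000).
Jacobian J = [[4·p·q, 2·p^2 + 4], [8·p·q - 6·p - 3·q + 4, 4·p^2 - 3·p]].
At the point, J = [[4.000, 6.000], [3.000, 1.000]] (det J = -14.000).
Solving J·Δ = −F gives Δ = (-1.214, 0.643).
Then the next iterate is (p, q)₁ = (-0.214, 1.643).
Round to (-0.214, 1.643) and repeat: F = (1.72249, 1.36239), J = [[-1.40641, 4.09159], [-2.45782, 0.82518]].
Δ = (0.467, -0.261), so (p, q)₂ = (0.253, 1.382).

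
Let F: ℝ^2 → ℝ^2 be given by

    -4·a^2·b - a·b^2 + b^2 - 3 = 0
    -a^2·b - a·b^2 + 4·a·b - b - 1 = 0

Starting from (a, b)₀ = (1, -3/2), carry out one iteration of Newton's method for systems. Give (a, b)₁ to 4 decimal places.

(1.3604, 0.1284)

At (1, -3/2): F = (3.0000, -6.2500).
Jacobian J = [[-8·a·b - b^2, -4·a^2 - 2·a·b + 2·b], [-2·a·b - b^2 + 4·b, -a^2 - 2·a·b + 4·a - 1]].
At the point, J = [[9.7500, -4.0000], [-5.2500, 5.0000]] (det J = 27.7500).
Solving J·Δ = −F gives Δ = (0.3604, 1.6284).
Then the next iterate is (a, b)₁ = (1.3604, 0.1284).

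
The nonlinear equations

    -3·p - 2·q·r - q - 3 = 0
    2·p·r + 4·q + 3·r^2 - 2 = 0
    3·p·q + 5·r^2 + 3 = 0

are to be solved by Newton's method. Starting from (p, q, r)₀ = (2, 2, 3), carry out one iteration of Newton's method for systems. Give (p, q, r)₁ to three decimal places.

(0.870, -0.019, 1.630)

At (2, 2, 3): F = (-23.000, 45.000, 60.000).
Jacobian J = [[-3, -2·r - 1, -2·q], [2·r, 4, 2·p + 6·r], [3·q, 3·p, 10·r]].
At the point, J = [[-3.000, -7.000, -4.000], [6.000, 4.000, 22.000], [6.000, 6.000, 30.000]] (det J = 324.000).
Solving J·Δ = −F gives Δ = (-1.130, -2.019, -1.370).
Then the next iterate is (p, q, r)₁ = (0.870, -0.019, 1.630).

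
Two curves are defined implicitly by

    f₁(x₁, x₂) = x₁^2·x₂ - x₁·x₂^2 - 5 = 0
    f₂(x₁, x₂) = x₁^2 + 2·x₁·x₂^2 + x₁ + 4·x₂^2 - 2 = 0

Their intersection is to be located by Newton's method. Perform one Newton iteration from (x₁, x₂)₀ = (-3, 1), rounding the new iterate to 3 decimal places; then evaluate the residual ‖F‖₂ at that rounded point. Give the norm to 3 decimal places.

At (-3, 1): F = (7.000, 2.000).
Jacobian J = [[2·x₁·x₂ - x₂^2, x₁^2 - 2·x₁·x₂], [2·x₁ + 2·x₂^2 + 1, 4·x₁·x₂ + 8·x₂]].
At the point, J = [[-7.000, 15.000], [-3.000, -4.000]] (det J = 73.000).
Solving J·Δ = −F gives Δ = (0.795, -0.096).
Then the next iterate is (x₁, x₂)₁ = (-2.205, 0.904).
Re-evaluating at (-2.205, 0.904): F = (1.19723, 0.32197), so ‖F‖₂ = 1.240.

1.240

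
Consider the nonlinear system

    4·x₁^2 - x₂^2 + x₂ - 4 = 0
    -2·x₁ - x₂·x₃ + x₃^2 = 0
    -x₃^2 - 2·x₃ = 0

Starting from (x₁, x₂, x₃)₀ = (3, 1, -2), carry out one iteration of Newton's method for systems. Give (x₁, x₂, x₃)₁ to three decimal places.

At (3, 1, -2): F = (32.000, 0.000, 0.000).
Jacobian J = [[8·x₁, -2·x₂ + 1, 0], [-2, -x₃, -x₂ + 2·x₃], [0, 0, -2·x₃ - 2]].
At the point, J = [[24.000, -1.000, 0.000], [-2.000, 2.000, -5.000], [0.000, 0.000, 2.000]] (det J = 92.000).
Solving J·Δ = −F gives Δ = (-1.391, -1.391, 0.000).
Then the next iterate is (x₁, x₂, x₃)₁ = (1.609, -0.391, -2.000).

(1.609, -0.391, -2.000)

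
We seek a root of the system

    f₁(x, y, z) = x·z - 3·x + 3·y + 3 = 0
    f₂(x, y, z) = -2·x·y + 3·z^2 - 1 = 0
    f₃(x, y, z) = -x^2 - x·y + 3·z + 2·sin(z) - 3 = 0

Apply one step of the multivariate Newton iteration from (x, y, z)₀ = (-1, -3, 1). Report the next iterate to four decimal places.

(-0.8756, -1.5627, 1.0632)

At (-1, -3, 1): F = (-4.0000, -4.0000, -2.317058).
Jacobian J = [[z - 3, 3, x], [-2·y, -2·x, 6·z], [-2·x - y, -x, 2·cos(z) + 3]].
At the point, J = [[-2.0000, 3.0000, -1.0000], [6.0000, 2.0000, 6.0000], [5.0000, 1.0000, 4.080605]] (det J = 16.226699).
Solving J·Δ = −F gives Δ = (0.1244, 1.4373, 0.0632).
Then the next iterate is (x, y, z)₁ = (-0.8756, -1.5627, 1.0632).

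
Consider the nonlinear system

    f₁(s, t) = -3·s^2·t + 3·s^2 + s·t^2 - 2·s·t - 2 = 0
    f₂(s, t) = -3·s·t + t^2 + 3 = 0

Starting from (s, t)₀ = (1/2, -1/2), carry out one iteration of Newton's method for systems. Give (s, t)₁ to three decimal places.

At (1/2, -1/2): F = (-0.250, 4.000).
Jacobian J = [[-6·s·t + 6·s + t^2 - 2·t, -3·s^2 + 2·s·t - 2·s], [-3·t, -3·s + 2·t]].
At the point, J = [[5.750, -2.250], [1.500, -2.500]] (det J = -11.000).
Solving J·Δ = −F gives Δ = (0.875, 2.125).
Then the next iterate is (s, t)₁ = (1.375, 1.625).

(1.375, 1.625)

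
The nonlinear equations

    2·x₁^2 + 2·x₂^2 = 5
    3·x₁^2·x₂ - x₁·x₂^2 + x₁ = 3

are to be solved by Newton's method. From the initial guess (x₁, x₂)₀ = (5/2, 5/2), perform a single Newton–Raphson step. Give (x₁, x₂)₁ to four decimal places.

(1.7981, 1.2019)

At (5/2, 5/2): F = (20.0000, 30.7500).
Jacobian J = [[4·x₁, 4·x₂], [6·x₁·x₂ - x₂^2 + 1, 3·x₁^2 - 2·x₁·x₂]].
At the point, J = [[10.0000, 10.0000], [32.2500, 6.2500]] (det J = -260.0000).
Solving J·Δ = −F gives Δ = (-0.7019, -1.2981).
Then the next iterate is (x₁, x₂)₁ = (1.7981, 1.2019).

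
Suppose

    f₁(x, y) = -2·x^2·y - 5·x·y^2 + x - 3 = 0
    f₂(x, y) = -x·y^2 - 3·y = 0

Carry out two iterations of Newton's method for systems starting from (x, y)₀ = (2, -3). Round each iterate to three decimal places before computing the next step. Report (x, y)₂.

At (2, -3): F = (-67.000, -9.000).
Jacobian J = [[-4·x·y - 5·y^2 + 1, -2·x^2 - 10·x·y], [-y^2, -2·x·y - 3]].
At the point, J = [[-20.000, 52.000], [-9.000, 9.000]] (det J = 288.000).
Solving J·Δ = −F gives Δ = (0.469, 1.469).
Then the next iterate is (x, y)₁ = (2.469, -1.531).
Round to (2.469, -1.531) and repeat: F = (-10.80137, -1.19424), J = [[4.40035, 25.60847], [-2.34396, 4.56008]].
Δ = (0.233, 0.382), so (x, y)₂ = (2.702, -1.149).

(2.702, -1.149)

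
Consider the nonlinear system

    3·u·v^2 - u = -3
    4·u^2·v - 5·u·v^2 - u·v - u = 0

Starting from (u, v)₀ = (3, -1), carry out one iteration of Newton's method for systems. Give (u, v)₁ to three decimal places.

At (3, -1): F = (9.000, -51.000).
Jacobian J = [[3·v^2 - 1, 6·u·v], [8·u·v - 5·v^2 - v - 1, 4·u^2 - 10·u·v - u]].
At the point, J = [[2.000, -18.000], [-29.000, 63.000]] (det J = -396.000).
Solving J·Δ = −F gives Δ = (-0.886, 0.402).
Then the next iterate is (u, v)₁ = (2.114, -0.598).

(2.114, -0.598)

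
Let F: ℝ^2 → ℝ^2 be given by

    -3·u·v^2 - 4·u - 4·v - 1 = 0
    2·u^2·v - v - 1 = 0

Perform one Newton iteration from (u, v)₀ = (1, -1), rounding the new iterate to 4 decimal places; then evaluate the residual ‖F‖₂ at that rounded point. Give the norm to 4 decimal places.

12.0000

At (1, -1): F = (-4.0000, -2.0000).
Jacobian J = [[-3·v^2 - 4, -6·u·v - 4], [4·u·v, 2·u^2 - 1]].
At the point, J = [[-7.0000, 2.0000], [-4.0000, 1.0000]] (det J = 1.0000).
Solving J·Δ = −F gives Δ = (0.0000, 2.0000).
Then the next iterate is (u, v)₁ = (1.0000, 1.0000).
Re-evaluating at (1.0000, 1.0000): F = (-12.0000, 0.0000), so ‖F‖₂ = 12.0000.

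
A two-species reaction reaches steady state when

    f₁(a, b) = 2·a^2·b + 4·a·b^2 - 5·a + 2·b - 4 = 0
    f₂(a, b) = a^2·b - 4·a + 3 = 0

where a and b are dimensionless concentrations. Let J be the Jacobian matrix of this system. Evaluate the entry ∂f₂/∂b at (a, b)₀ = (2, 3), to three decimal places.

∂f₂/∂b = a^2.
At (2, 3) this is 4.000.

4.000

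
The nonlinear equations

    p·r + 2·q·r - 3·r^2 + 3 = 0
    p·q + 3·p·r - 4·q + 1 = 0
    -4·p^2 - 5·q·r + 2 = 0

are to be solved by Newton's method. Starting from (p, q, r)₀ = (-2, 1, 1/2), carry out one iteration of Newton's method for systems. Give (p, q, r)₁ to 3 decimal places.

(-1.045, -0.383, 0.948)

At (-2, 1, 1/2): F = (2.250, -8.000, -16.500).
Jacobian J = [[r, 2·r, p + 2·q - 6·r], [q + 3·r, p - 4, 3·p], [-8·p, -5·r, -5·q]].
At the point, J = [[0.500, 1.000, -3.000], [2.500, -6.000, -6.000], [16.000, -2.500, -5.000]] (det J = -345.250).
Solving J·Δ = −F gives Δ = (0.955, -1.383, 0.448).
Then the next iterate is (p, q, r)₁ = (-1.045, -0.383, 0.948).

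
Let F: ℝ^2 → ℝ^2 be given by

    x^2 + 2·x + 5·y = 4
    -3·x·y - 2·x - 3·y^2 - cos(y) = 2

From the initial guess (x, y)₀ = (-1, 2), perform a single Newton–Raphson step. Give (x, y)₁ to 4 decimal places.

(-0.6866, 1.0000)

At (-1, 2): F = (5.0000, -5.583853).
Jacobian J = [[2·x + 2, 5], [-3·y - 2, -3·x - 6·y + sin(y)]].
At the point, J = [[0.0000, 5.0000], [-8.0000, -8.090703]] (det J = 40.0000).
Solving J·Δ = −F gives Δ = (0.3134, -1.0000).
Then the next iterate is (x, y)₁ = (-0.6866, 1.0000).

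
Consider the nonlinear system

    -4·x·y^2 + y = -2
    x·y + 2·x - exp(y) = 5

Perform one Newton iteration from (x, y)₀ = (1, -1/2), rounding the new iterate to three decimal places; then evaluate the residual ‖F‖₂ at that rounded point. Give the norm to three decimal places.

At (1, -1/2): F = (0.500, -4.10653).
Jacobian J = [[-4·y^2, -8·x·y + 1], [y + 2, x - exp(y)]].
At the point, J = [[-1.000, 5.000], [1.500, 0.39347]] (det J = -7.89347).
Solving J·Δ = −F gives Δ = (2.626, 0.425).
Then the next iterate is (x, y)₁ = (3.626, -0.075).
Re-evaluating at (3.626, -0.075): F = (1.84342, 1.05231), so ‖F‖₂ = 2.123.

2.123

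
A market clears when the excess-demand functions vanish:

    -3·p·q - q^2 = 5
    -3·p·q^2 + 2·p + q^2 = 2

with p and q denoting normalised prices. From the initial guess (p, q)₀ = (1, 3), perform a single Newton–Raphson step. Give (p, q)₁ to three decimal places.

At (1, 3): F = (-23.000, -18.000).
Jacobian J = [[-3·q, -3·p - 2·q], [-3·q^2 + 2, -6·p·q + 2·q]].
At the point, J = [[-9.000, -9.000], [-25.000, -12.000]] (det J = -117.000).
Solving J·Δ = −F gives Δ = (0.974, -3.530).
Then the next iterate is (p, q)₁ = (1.974, -0.530).

(1.974, -0.530)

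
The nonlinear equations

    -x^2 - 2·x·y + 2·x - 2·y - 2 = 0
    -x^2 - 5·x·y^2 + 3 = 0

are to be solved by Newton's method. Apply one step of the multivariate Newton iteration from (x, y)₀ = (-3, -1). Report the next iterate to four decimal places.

(-1.0461, -0.6349)

At (-3, -1): F = (-21.0000, 9.0000).
Jacobian J = [[-2·x - 2·y + 2, -2·x - 2], [-2·x - 5·y^2, -10·x·y]].
At the point, J = [[10.0000, 4.0000], [1.0000, -30.0000]] (det J = -304.0000).
Solving J·Δ = −F gives Δ = (1.9539, 0.3651).
Then the next iterate is (x, y)₁ = (-1.0461, -0.6349).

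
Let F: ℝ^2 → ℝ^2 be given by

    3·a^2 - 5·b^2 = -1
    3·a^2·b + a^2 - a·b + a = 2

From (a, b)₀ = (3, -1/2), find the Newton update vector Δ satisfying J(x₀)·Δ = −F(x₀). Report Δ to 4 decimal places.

At (3, -1/2): F = (26.7500, -2.0000).
Jacobian J = [[6·a, -10·b], [6·a·b + 2·a - b + 1, 3·a^2 - a]].
At the point, J = [[18.0000, 5.0000], [-1.5000, 24.0000]] (det J = 439.5000).
Solving J·Δ = −F gives Δ = (-1.4835, -0.0094).

(-1.4835, -0.0094)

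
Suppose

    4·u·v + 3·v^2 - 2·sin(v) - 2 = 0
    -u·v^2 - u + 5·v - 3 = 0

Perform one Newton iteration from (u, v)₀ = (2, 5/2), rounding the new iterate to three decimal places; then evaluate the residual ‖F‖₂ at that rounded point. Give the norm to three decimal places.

7.905

At (2, 5/2): F = (35.55306, -5.000).
Jacobian J = [[4·v, 4·u + 6·v - 2·cos(v)], [-v^2 - 1, -2·u·v + 5]].
At the point, J = [[10.000, 24.60229], [-7.250, -5.000]] (det J = 128.36658).
Solving J·Δ = −F gives Δ = (0.427, -1.618).
Then the next iterate is (u, v)₁ = (2.427, 0.882).
Re-evaluating at (2.427, 0.882): F = (7.35220, -2.90502), so ‖F‖₂ = 7.905.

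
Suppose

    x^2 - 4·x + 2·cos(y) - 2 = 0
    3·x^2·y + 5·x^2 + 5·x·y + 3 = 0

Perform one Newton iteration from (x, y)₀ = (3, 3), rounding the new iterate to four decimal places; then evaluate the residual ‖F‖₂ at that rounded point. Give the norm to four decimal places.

At (3, 3): F = (-6.979985, 174.0000).
Jacobian J = [[2·x - 4, -2·sin(y)], [6·x·y + 10·x + 5·y, 3·x^2 + 5·x]].
At the point, J = [[2.0000, -0.282240], [99.0000, 42.0000]] (det J = 111.941762).
Solving J·Δ = −F gives Δ = (2.1801, -9.2818).
Then the next iterate is (x, y)₁ = (5.1801, -6.2818).
Re-evaluating at (5.1801, -6.2818): F = (6.113034, -531.221416), so ‖F‖₂ = 531.2566.

531.2566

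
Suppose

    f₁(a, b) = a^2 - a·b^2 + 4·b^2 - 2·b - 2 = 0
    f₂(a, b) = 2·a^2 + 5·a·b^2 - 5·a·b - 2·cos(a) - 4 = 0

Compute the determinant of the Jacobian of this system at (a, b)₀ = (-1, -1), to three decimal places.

J = [[2·a - b^2, -2·a·b + 8·b - 2], [4·a + 5·b^2 - 5·b + 2·sin(a), 10·a·b - 5·a]].
At the point, J = [[-3.000, -12.000], [4.31706, 15.000]].
det J = 6.805.

6.805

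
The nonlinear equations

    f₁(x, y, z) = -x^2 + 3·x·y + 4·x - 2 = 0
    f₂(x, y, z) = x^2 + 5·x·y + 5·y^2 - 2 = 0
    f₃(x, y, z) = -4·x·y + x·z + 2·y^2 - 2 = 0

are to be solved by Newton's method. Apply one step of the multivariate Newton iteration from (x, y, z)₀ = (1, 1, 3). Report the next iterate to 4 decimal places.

(0.3889, 0.6852, 3.3889)

At (1, 1, 3): F = (4.0000, 9.0000, -1.0000).
Jacobian J = [[-2·x + 3·y + 4, 3·x, 0], [2·x + 5·y, 5·x + 10·y, 0], [-4·y + z, -4·x + 4·y, x]].
At the point, J = [[5.0000, 3.0000, 0.0000], [7.0000, 15.0000, 0.0000], [-1.0000, 0.0000, 1.0000]] (det J = 54.0000).
Solving J·Δ = −F gives Δ = (-0.6111, -0.3148, 0.3889).
Then the next iterate is (x, y, z)₁ = (0.3889, 0.6852, 3.3889).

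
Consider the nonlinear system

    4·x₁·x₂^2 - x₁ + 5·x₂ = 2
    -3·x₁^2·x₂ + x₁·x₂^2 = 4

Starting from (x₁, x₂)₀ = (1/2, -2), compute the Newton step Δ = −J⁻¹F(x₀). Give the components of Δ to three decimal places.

(0.967, 3.333)

At (1/2, -2): F = (-4.500, -0.500).
Jacobian J = [[4·x₂^2 - 1, 8·x₁·x₂ + 5], [-6·x₁·x₂ + x₂^2, -3·x₁^2 + 2·x₁·x₂]].
At the point, J = [[15.000, -3.000], [10.000, -2.750]] (det J = -11.250).
Solving J·Δ = −F gives Δ = (0.967, 3.333).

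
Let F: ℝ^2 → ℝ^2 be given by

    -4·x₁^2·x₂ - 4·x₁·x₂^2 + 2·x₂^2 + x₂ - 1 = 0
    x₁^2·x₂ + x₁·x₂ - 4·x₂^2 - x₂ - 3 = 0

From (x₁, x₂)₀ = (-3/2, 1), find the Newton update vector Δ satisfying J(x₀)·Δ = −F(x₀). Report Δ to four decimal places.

(1.3250, -1.2000)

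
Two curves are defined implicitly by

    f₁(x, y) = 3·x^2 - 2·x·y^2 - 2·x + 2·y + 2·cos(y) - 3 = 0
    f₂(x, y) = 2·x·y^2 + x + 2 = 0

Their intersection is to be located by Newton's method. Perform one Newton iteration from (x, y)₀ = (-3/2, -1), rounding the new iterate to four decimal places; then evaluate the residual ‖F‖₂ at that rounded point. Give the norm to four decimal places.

1.5740

At (-3/2, -1): F = (8.830605, -2.5000).
Jacobian J = [[6·x - 2·y^2 - 2, -4·x·y - 2·sin(y) + 2], [2·y^2 + 1, 4·x·y]].
At the point, J = [[-13.0000, -2.317058], [3.0000, 6.0000]] (det J = -71.048826).
Solving J·Δ = −F gives Δ = (0.6642, 0.0846).
Then the next iterate is (x, y)₁ = (-0.8358, -0.9154).
Re-evaluating at (-0.8358, -0.9154): F = (1.556161, -0.236529), so ‖F‖₂ = 1.5740.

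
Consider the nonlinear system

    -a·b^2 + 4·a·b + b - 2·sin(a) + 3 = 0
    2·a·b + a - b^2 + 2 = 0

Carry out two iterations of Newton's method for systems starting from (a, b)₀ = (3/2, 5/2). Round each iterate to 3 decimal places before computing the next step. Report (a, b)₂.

At (3/2, 5/2): F = (9.13001, 4.750).
Jacobian J = [[-b^2 + 4·b - 2·cos(a), -2·a·b + 4·a + 1], [2·b + 1, 2·a - 2·b]].
At the point, J = [[3.60853, -0.500], [6.000, -2.000]] (det J = -4.21705).
Solving J·Δ = −F gives Δ = (-3.767, -8.926).
Then the next iterate is (a, b)₁ = (-2.267, -6.426).
Round to (-2.267, -6.426) and repeat: F = (149.99184, -12.42499), J = [[-65.71486, -37.20348], [-11.852, 8.318]].
Δ = (0.795, 2.627), so (a, b)₂ = (-1.472, -3.799).

(-1.472, -3.799)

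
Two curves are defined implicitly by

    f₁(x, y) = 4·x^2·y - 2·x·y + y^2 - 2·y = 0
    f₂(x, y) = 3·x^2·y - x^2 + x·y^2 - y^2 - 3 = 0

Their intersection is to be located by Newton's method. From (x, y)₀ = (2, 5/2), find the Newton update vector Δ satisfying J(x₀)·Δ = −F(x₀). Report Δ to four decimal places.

At (2, 5/2): F = (31.2500, 29.2500).
Jacobian J = [[8·x·y - 2·y, 4·x^2 - 2·x + 2·y - 2], [6·x·y - 2·x + y^2, 3·x^2 + 2·x·y - 2·y]].
At the point, J = [[35.0000, 15.0000], [32.2500, 17.0000]] (det J = 111.2500).
Solving J·Δ = −F gives Δ = (-0.8315, -0.1433).

(-0.8315, -0.1433)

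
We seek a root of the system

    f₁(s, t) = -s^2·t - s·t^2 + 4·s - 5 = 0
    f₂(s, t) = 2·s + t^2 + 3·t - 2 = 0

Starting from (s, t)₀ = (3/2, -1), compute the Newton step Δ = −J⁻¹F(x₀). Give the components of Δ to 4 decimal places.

(-0.5556, 2.1111)

At (3/2, -1): F = (1.7500, -1.0000).
Jacobian J = [[-2·s·t - t^2 + 4, -s^2 - 2·s·t], [2, 2·t + 3]].
At the point, J = [[6.0000, 0.7500], [2.0000, 1.0000]] (det J = 4.5000).
Solving J·Δ = −F gives Δ = (-0.5556, 2.1111).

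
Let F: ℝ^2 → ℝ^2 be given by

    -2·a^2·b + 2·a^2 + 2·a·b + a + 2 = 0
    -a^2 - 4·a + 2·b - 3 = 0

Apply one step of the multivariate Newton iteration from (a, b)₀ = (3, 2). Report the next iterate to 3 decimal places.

(1.194, 2.970)

At (3, 2): F = (-1.000, -20.000).
Jacobian J = [[-4·a·b + 4·a + 2·b + 1, -2·a^2 + 2·a], [-2·a - 4, 2]].
At the point, J = [[-7.000, -12.000], [-10.000, 2.000]] (det J = -134.000).
Solving J·Δ = −F gives Δ = (-1.806, 0.970).
Then the next iterate is (a, b)₁ = (1.194, 2.970).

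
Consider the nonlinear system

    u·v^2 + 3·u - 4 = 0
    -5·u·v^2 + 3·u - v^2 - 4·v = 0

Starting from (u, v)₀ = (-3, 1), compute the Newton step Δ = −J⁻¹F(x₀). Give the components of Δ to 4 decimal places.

At (-3, 1): F = (-16.0000, 1.0000).
Jacobian J = [[v^2 + 3, 2·u·v], [-5·v^2 + 3, -10·u·v - 2·v - 4]].
At the point, J = [[4.0000, -6.0000], [-2.0000, 24.0000]] (det J = 84.0000).
Solving J·Δ = −F gives Δ = (4.5000, 0.3333).

(4.5000, 0.3333)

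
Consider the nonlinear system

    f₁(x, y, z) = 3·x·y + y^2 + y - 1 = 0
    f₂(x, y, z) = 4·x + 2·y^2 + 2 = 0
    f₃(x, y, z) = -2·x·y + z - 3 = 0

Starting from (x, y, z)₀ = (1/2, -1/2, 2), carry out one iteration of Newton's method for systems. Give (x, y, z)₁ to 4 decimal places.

(-0.4167, -0.0833, 3.8333)

At (1/2, -1/2, 2): F = (-2.0000, 4.5000, -0.5000).
Jacobian J = [[3·y, 3·x + 2·y + 1, 0], [4, 4·y, 0], [-2·y, -2·x, 1]].
At the point, J = [[-1.5000, 1.5000, 0.0000], [4.0000, -2.0000, 0.0000], [1.0000, -1.0000, 1.0000]] (det J = -3.0000).
Solving J·Δ = −F gives Δ = (-0.9167, 0.4167, 1.8333).
Then the next iterate is (x, y, z)₁ = (-0.4167, -0.0833, 3.8333).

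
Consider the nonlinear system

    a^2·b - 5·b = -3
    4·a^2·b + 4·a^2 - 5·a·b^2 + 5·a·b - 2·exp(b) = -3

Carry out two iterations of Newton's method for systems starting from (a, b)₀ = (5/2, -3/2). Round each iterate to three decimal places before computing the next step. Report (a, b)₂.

(3.143, -0.635)

At (5/2, -3/2): F = (1.125, -56.82126).
Jacobian J = [[2·a·b, a^2 - 5], [8·a·b + 8·a - 5·b^2 + 5·b, 4·a^2 - 10·a·b + 5·a - 2·exp(b)]].
At the point, J = [[-7.500, 1.250], [-28.750, 74.55374]] (det J = -523.21555).
Solving J·Δ = −F gives Δ = (0.296, 0.876).
Then the next iterate is (a, b)₁ = (2.796, -0.624).
Round to (2.796, -0.624) and repeat: F = (1.24181, -0.48090), J = [[-3.48941, 2.81762], [3.34349, 61.62591]].
Δ = (0.347, -0.011), so (a, b)₂ = (3.143, -0.635).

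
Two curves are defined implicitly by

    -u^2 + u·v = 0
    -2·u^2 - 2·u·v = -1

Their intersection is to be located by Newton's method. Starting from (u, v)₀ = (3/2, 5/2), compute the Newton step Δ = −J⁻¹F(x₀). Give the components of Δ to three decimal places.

(-0.667, -1.222)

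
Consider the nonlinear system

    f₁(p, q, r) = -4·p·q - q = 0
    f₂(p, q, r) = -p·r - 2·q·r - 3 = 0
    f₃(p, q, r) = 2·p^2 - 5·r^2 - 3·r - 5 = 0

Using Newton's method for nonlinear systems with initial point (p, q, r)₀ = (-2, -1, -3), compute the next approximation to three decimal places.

At (-2, -1, -3): F = (-7.000, -15.000, -33.000).
Jacobian J = [[-4·q, -4·p - 1, 0], [-r, -2·r, -p - 2·q], [4·p, 0, -10·r - 3]].
At the point, J = [[4.000, 7.000, 0.000], [3.000, 6.000, 4.000], [-8.000, 0.000, 27.000]] (det J = -143.000).
Solving J·Δ = −F gives Δ = (5.434, -2.105, 2.832).
Then the next iterate is (p, q, r)₁ = (3.434, -3.105, -0.168).

(3.434, -3.105, -0.168)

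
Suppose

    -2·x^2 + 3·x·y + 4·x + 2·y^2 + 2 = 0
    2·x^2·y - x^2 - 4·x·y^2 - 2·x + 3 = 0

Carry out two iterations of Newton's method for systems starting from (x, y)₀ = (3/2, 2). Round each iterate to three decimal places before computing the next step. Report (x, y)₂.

At (3/2, 2): F = (20.500, -17.250).
Jacobian J = [[-4·x + 3·y + 4, 3·x + 4·y], [4·x·y - 2·x - 4·y^2 - 2, 2·x^2 - 8·x·y]].
At the point, J = [[4.000, 12.500], [-9.000, -19.500]] (det J = 34.500).
Solving J·Δ = −F gives Δ = (5.337, -3.348).
Then the next iterate is (x, y)₁ = (6.837, -1.348).
Round to (6.837, -1.348) and repeat: F = (-88.15576, -233.13609), J = [[-27.392, 15.119], [-59.80752, 167.21935]].
Δ = (-3.051, 0.303), so (x, y)₂ = (3.786, -1.045).

(3.786, -1.045)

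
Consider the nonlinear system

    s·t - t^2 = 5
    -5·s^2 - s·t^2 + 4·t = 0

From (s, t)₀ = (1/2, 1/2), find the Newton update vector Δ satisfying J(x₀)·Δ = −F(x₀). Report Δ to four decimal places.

(-19.6429, -29.6429)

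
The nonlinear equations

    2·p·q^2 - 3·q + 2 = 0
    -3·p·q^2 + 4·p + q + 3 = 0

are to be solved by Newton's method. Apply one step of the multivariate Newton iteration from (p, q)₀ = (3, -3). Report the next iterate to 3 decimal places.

(-6.505, -5.720)

At (3, -3): F = (65.000, -69.000).
Jacobian J = [[2·q^2, 4·p·q - 3], [-3·q^2 + 4, -6·p·q + 1]].
At the point, J = [[18.000, -39.000], [-23.000, 55.000]] (det J = 93.000).
Solving J·Δ = −F gives Δ = (-9.505, -2.720).
Then the next iterate is (p, q)₁ = (-6.505, -5.720).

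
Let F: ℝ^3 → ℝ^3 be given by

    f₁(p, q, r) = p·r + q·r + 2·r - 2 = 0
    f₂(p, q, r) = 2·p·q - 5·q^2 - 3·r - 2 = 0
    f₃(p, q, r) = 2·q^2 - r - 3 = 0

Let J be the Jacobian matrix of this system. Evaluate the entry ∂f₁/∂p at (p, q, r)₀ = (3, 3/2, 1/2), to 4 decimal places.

0.5000

∂f₁/∂p = r.
At (3, 3/2, 1/2) this is 0.5000.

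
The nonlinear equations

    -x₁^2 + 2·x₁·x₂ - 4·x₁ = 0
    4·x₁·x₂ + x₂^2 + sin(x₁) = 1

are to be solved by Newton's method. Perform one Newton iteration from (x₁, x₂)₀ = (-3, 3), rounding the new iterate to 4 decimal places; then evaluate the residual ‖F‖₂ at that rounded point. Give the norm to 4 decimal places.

75.1290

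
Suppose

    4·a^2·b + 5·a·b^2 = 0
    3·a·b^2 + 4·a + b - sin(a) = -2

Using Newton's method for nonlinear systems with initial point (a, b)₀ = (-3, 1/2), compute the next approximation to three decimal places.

At (-3, 1/2): F = (14.250, -11.60888).
Jacobian J = [[8·a·b + 5·b^2, 4·a^2 + 10·a·b], [3·b^2 - cos(a) + 4, 6·a·b + 1]].
At the point, J = [[-10.750, 21.000], [5.73999, -8.000]] (det J = -34.53984).
Solving J·Δ = −F gives Δ = (3.758, 1.245).
Then the next iterate is (a, b)₁ = (0.758, 1.745).

(0.758, 1.745)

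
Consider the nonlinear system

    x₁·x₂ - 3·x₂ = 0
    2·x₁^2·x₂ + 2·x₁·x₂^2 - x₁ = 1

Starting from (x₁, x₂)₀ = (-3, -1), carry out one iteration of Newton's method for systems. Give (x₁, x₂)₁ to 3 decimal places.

(-4.000, 0.167)

At (-3, -1): F = (6.000, -22.000).
Jacobian J = [[x₂, x₁ - 3], [4·x₁·x₂ + 2·x₂^2 - 1, 2·x₁^2 + 4·x₁·x₂]].
At the point, J = [[-1.000, -6.000], [13.000, 30.000]] (det J = 48.000).
Solving J·Δ = −F gives Δ = (-1.000, 1.167).
Then the next iterate is (x₁, x₂)₁ = (-4.000, 0.167).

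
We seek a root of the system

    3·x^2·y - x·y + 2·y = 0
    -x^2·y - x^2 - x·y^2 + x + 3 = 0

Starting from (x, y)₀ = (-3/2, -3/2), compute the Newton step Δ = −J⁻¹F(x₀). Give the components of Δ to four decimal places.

(0.5787, 0.6531)

At (-3/2, -3/2): F = (-15.3750, 6.0000).
Jacobian J = [[6·x·y - y, 3·x^2 - x + 2], [-2·x·y - 2·x - y^2 + 1, -x^2 - 2·x·y]].
At the point, J = [[15.0000, 10.2500], [-2.7500, -6.7500]] (det J = -73.0625).
Solving J·Δ = −F gives Δ = (0.5787, 0.6531).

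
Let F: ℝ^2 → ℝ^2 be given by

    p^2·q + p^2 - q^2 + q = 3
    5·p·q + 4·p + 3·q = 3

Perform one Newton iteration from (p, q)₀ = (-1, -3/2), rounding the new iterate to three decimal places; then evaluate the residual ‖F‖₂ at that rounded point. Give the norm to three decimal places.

At (-1, -3/2): F = (-7.250, -4.000).
Jacobian J = [[2·p·q + 2·p, p^2 - 2·q + 1], [5·q + 4, 5·p + 3]].
At the point, J = [[1.000, 5.000], [-3.500, -2.000]] (det J = 15.500).
Solving J·Δ = −F gives Δ = (-2.226, 1.895).
Then the next iterate is (p, q)₁ = (-3.226, 0.395).
Re-evaluating at (-3.226, 0.395): F = (11.75685, -21.09035), so ‖F‖₂ = 24.146.

24.146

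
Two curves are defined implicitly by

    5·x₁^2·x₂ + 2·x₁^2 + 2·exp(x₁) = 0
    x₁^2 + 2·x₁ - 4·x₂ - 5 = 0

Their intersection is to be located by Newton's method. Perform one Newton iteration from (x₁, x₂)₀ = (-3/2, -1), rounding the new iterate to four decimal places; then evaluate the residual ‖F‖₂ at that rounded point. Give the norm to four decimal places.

3.5831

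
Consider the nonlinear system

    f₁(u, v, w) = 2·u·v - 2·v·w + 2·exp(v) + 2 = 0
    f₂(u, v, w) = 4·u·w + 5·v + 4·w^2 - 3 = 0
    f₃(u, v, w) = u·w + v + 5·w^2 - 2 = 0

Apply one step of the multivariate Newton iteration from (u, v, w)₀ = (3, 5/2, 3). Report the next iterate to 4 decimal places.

At (3, 5/2, 3): F = (26.364988, 81.5000, 54.5000).
Jacobian J = [[2·v, 2·u - 2·w + 2·exp(v), -2·v], [4·w, 5, 4·u + 8·w], [w, 1, u + 10·w]].
At the point, J = [[5.0000, 24.364988, -5.0000], [12.0000, 5.0000, 36.0000], [3.0000, 1.0000, 33.0000]] (det J = -6357.116521).
Solving J·Δ = −F gives Δ = (-2.1031, -0.9443, -1.4317).
Then the next iterate is (u, v, w)₁ = (0.8969, 1.5557, 1.5683).

(0.8969, 1.5557, 1.5683)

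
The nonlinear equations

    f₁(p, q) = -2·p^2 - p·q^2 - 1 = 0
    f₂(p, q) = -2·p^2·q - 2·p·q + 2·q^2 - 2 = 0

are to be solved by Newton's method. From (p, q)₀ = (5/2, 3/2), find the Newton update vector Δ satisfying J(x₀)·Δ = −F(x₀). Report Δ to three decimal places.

(-7.117, 9.074)

At (5/2, 3/2): F = (-19.125, -23.750).
Jacobian J = [[-4·p - q^2, -2·p·q], [-4·p·q - 2·q, -2·p^2 - 2·p + 4·q]].
At the point, J = [[-12.250, -7.500], [-18.000, -11.500]] (det J = 5.875).
Solving J·Δ = −F gives Δ = (-7.117, 9.074).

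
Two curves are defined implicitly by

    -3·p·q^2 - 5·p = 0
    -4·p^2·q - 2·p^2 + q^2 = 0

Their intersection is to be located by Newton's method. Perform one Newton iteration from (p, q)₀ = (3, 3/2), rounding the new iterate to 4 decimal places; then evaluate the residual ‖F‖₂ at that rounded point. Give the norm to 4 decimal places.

At (3, 3/2): F = (-35.2500, -69.7500).
Jacobian J = [[-3·q^2 - 5, -6·p·q], [-8·p·q - 4·p, -4·p^2 + 2·q]].
At the point, J = [[-11.7500, -27.0000], [-48.0000, -33.0000]] (det J = -908.2500).
Solving J·Δ = −F gives Δ = (-0.7927, -0.9606).
Then the next iterate is (p, q)₁ = (2.2073, 0.5394).
Re-evaluating at (2.2073, 0.5394): F = (-12.963157, -19.965595), so ‖F‖₂ = 23.8048.

23.8048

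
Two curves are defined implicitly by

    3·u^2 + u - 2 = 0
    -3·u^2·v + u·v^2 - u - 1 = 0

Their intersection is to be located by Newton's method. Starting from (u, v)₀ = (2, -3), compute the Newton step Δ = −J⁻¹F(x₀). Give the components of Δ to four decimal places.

(-0.9231, 0.4327)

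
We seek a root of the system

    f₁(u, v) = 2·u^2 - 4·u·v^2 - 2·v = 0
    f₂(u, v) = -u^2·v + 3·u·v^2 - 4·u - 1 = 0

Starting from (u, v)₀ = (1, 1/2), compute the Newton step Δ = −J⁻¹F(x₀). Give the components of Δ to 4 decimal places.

At (1, 1/2): F = (0.0000, -4.7500).
Jacobian J = [[4·u - 4·v^2, -8·u·v - 2], [-2·u·v + 3·v^2 - 4, -u^2 + 6·u·v]].
At the point, J = [[3.0000, -6.0000], [-4.2500, 2.0000]] (det J = -19.5000).
Solving J·Δ = −F gives Δ = (-1.4615, -0.7308).

(-1.4615, -0.7308)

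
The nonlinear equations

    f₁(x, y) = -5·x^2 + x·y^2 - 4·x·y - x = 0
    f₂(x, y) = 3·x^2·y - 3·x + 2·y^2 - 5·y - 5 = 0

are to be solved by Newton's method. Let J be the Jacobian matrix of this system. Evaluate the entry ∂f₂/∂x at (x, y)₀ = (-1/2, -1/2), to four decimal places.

-1.5000

∂f₂/∂x = 6·x·y - 3.
At (-1/2, -1/2) this is -1.5000.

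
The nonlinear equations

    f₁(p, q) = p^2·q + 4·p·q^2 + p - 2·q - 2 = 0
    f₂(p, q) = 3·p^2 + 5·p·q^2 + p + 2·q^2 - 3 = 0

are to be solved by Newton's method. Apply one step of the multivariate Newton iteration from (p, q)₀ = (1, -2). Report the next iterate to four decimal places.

(0.8211, -1.1368)

At (1, -2): F = (17.0000, 29.0000).
Jacobian J = [[2·p·q + 4·q^2 + 1, p^2 + 8·p·q - 2], [6·p + 5·q^2 + 1, 10·p·q + 4·q]].
At the point, J = [[13.0000, -17.0000], [27.0000, -28.0000]] (det J = 95.0000).
Solving J·Δ = −F gives Δ = (-0.1789, 0.8632).
Then the next iterate is (p, q)₁ = (0.8211, -1.1368).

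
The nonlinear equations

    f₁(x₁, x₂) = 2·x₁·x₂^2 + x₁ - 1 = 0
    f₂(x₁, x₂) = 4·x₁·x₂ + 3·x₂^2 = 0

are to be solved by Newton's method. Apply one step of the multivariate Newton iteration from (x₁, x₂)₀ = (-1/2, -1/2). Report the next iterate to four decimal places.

(0.7727, -0.6591)

At (-1/2, -1/2): F = (-1.7500, 1.7500).
Jacobian J = [[2·x₂^2 + 1, 4·x₁·x₂], [4·x₂, 4·x₁ + 6·x₂]].
At the point, J = [[1.5000, 1.0000], [-2.0000, -5.0000]] (det J = -5.5000).
Solving J·Δ = −F gives Δ = (1.2727, -0.1591).
Then the next iterate is (x₁, x₂)₁ = (0.7727, -0.6591).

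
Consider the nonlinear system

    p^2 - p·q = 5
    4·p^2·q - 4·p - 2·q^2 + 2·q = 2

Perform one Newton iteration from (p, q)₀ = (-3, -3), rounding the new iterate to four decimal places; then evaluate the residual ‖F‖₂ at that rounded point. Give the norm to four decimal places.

24.0754

At (-3, -3): F = (-5.0000, -122.0000).
Jacobian J = [[2·p - q, -p], [8·p·q - 4, 4·p^2 - 4·q + 2]].
At the point, J = [[-3.0000, 3.0000], [68.0000, 50.0000]] (det J = -354.0000).
Solving J·Δ = −F gives Δ = (0.3277, 1.9944).
Then the next iterate is (p, q)₁ = (-2.6723, -1.0056).
Re-evaluating at (-2.6723, -1.0056): F = (-0.546078, -24.069174), so ‖F‖₂ = 24.0754.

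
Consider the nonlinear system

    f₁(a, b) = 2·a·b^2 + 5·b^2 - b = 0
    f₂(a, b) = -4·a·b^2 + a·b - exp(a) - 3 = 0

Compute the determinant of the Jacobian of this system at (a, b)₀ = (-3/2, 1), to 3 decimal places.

J = [[2·b^2, 4·a·b + 10·b - 1], [-4·b^2 + b - exp(a), -8·a·b + a]].
At the point, J = [[2.000, 3.000], [-3.22313, 10.500]].
det J = 30.669.

30.669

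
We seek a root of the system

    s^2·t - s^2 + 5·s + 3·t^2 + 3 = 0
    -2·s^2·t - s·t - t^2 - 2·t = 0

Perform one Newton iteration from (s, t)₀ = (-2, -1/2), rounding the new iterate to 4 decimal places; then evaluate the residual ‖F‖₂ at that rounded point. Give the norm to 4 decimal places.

At (-2, -1/2): F = (-12.2500, 3.7500).
Jacobian J = [[2·s·t - 2·s + 5, s^2 + 6·t], [-4·s·t - t, -2·s^2 - s - 2·t - 2]].
At the point, J = [[11.0000, 1.0000], [-3.5000, -7.0000]] (det J = -73.5000).
Solving J·Δ = −F gives Δ = (1.1156, -0.0221).
Then the next iterate is (s, t)₁ = (-0.8844, -0.5221).
Re-evaluating at (-0.8844, -0.5221): F = (-1.794766, 1.126601), so ‖F‖₂ = 2.1191.

2.1191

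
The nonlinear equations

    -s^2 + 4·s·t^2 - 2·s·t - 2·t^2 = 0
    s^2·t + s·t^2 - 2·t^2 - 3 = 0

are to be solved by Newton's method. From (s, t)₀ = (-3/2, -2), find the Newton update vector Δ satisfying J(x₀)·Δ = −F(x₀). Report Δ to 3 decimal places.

(-4.145, 3.874)

At (-3/2, -2): F = (-40.250, -21.500).
Jacobian J = [[-2·s + 4·t^2 - 2·t, 8·s·t - 2·s - 4·t], [2·s·t + t^2, s^2 + 2·s·t - 4·t]].
At the point, J = [[23.000, 35.000], [10.000, 16.250]] (det J = 23.750).
Solving J·Δ = −F gives Δ = (-4.145, 3.874).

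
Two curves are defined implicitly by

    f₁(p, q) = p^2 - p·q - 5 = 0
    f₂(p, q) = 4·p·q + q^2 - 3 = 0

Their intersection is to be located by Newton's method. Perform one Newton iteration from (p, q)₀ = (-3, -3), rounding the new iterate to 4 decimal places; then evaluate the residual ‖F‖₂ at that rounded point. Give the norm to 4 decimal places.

7.6066

At (-3, -3): F = (-5.0000, 42.0000).
Jacobian J = [[2·p - q, -p], [4·q, 4·p + 2·q]].
At the point, J = [[-3.0000, 3.0000], [-12.0000, -18.0000]] (det J = 90.0000).
Solving J·Δ = −F gives Δ = (0.4000, 2.0667).
Then the next iterate is (p, q)₁ = (-2.6000, -0.9333).
Re-evaluating at (-2.6000, -0.9333): F = (-0.666580, 7.577369), so ‖F‖₂ = 7.6066.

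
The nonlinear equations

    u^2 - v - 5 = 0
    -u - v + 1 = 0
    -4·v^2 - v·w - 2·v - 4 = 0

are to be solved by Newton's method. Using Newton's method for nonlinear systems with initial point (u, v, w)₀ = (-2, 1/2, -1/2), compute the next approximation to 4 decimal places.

At (-2, 1/2, -1/2): F = (-1.5000, 2.5000, -5.7500).
Jacobian J = [[2·u, -1, 0], [-1, -1, 0], [0, -8·v - w - 2, -v]].
At the point, J = [[-4.0000, -1.0000, 0.0000], [-1.0000, -1.0000, 0.0000], [0.0000, -5.5000, -0.5000]] (det J = -1.5000).
Solving J·Δ = −F gives Δ = (-1.3333, 3.8333, -53.6667).
Then the next iterate is (u, v, w)₁ = (-3.3333, 4.3333, -54.1667).

(-3.3333, 4.3333, -54.1667)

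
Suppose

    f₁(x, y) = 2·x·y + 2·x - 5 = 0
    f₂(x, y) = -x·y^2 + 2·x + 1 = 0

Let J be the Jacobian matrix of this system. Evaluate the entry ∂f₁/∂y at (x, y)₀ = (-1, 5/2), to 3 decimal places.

∂f₁/∂y = 2·x.
At (-1, 5/2) this is -2.000.

-2.000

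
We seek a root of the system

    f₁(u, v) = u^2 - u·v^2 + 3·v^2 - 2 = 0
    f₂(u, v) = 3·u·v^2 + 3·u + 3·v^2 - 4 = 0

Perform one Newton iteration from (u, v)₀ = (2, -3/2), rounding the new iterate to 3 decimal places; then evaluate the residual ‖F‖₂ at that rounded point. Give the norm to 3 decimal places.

8.934

At (2, -3/2): F = (4.250, 22.250).
Jacobian J = [[2·u - v^2, -2·u·v + 6·v], [3·v^2 + 3, 6·u·v + 6·v]].
At the point, J = [[1.750, -3.000], [9.750, -27.000]] (det J = -18.000).
Solving J·Δ = −F gives Δ = (-2.667, -0.139).
Then the next iterate is (u, v)₁ = (-0.667, -1.639).
Re-evaluating at (-0.667, -1.639): F = (8.29563, -3.31737), so ‖F‖₂ = 8.934.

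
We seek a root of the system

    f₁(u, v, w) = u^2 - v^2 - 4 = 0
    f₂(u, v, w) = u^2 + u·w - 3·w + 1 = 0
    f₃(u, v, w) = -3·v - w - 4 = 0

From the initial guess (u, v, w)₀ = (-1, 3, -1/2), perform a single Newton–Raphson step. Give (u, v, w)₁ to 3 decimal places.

At (-1, 3, -1/2): F = (-12.000, 4.000, -12.500).
Jacobian J = [[2·u, -2·v, 0], [2·u + w, 0, u - 3], [0, -3, -1]].
At the point, J = [[-2.000, -6.000, 0.000], [-2.500, 0.000, -4.000], [0.000, -3.000, -1.000]] (det J = 39.000).
Solving J·Δ = −F gives Δ = (4.615, -3.538, -1.885).
Then the next iterate is (u, v, w)₁ = (3.615, -0.538, -2.385).

(3.615, -0.538, -2.385)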